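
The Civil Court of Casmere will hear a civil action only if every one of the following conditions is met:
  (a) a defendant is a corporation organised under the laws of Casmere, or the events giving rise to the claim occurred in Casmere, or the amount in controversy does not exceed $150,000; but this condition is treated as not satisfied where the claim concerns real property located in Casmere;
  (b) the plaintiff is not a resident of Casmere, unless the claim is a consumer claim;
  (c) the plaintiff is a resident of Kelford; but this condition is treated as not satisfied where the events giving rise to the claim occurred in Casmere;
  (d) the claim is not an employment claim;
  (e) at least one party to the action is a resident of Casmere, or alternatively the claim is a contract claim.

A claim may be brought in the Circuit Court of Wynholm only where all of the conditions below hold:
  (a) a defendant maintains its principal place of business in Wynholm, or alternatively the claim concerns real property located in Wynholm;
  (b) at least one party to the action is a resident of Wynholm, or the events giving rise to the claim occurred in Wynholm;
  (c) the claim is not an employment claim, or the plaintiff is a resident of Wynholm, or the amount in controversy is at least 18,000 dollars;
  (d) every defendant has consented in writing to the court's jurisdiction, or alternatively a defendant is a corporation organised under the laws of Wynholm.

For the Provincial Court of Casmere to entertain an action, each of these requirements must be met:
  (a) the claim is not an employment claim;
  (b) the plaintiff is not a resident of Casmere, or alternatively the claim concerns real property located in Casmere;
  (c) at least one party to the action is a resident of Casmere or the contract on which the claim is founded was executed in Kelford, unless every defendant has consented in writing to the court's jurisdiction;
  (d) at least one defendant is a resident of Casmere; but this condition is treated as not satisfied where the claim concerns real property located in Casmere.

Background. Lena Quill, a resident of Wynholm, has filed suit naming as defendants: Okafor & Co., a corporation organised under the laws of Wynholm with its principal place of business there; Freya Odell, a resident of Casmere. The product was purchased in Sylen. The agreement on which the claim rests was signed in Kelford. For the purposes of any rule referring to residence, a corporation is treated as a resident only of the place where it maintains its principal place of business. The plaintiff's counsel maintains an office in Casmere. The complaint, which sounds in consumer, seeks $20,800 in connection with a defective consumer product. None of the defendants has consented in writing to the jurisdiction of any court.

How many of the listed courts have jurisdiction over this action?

The Civil Court of Casmere:
  (a) The amount in controversy is USD 20,800, within the $150,000 ceiling, so this disjunct is met. And the carve-out is inapplicable — the claim does not concern real property. Satisfied.
  (b) The plaintiff resides in Wynholm, which is not Casmere. Met.
  (c) The plaintiff resides in Wynholm, not Kelford. Not met.
  (d) The claim is a consumer claim, not an employment claim. Satisfied.
  (e) Freya Odell resides in Casmere — that alternative is enough. Met.
  → No jurisdiction.
The Circuit Court of Wynholm:
  (a) Okafor & Co. has its principal place of business in Wynholm — that alternative is enough. Met.
  (b) Lena Quill resides in Wynholm, which satisfies one of the alternatives. Satisfied.
  (c) The claim is a consumer claim, not an employment claim — that alternative is enough. Condition met.
  (d) Okafor & Co. is organised under the laws of Wynholm, so one alternative holds. Met.
  → Jurisdiction lies.
The Provincial Court of Casmere:
  (a) The claim is a consumer claim, not an employment claim. Met.
  (b) The plaintiff resides in Wynholm, which is not Casmere, so this disjunct is met. Met.
  (c) Freya Odell resides in Casmere, which satisfies one of the alternatives. Satisfied.
  (d) Freya Odell resides in Casmere. And the carve-out is inapplicable — the claim does not concern real property. Satisfied.
  → The court has jurisdiction.
Courts with jurisdiction: the Circuit Court of Wynholm, the Provincial Court of Casmere — 2 in total.

2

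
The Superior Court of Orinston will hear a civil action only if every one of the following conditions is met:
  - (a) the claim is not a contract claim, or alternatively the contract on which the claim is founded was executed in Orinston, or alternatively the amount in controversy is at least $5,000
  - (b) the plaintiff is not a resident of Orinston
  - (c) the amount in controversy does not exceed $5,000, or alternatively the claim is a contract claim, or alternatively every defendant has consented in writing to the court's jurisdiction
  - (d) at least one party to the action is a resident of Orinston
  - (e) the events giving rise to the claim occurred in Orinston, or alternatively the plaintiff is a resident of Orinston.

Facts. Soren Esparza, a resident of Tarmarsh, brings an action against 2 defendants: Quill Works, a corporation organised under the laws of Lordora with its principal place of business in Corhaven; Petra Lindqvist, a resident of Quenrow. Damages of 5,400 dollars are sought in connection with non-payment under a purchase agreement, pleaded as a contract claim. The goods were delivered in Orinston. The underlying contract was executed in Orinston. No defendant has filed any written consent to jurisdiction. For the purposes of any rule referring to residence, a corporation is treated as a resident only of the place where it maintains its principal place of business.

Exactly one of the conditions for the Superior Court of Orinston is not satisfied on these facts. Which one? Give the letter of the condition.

(d)

The Superior Court of Orinston:
  (a) The contract was executed in Orinston, so this disjunct is met. Met.
  (b) The plaintiff resides in Tarmarsh, which is not Orinston. Met.
  (c) The claim is a contract claim — that alternative is enough. Satisfied.
  (d) No party resides in Orinston. Condition not met.
  (e) The operative events occurred in Orinston — that alternative is enough. Satisfied.
Only condition (d) fails.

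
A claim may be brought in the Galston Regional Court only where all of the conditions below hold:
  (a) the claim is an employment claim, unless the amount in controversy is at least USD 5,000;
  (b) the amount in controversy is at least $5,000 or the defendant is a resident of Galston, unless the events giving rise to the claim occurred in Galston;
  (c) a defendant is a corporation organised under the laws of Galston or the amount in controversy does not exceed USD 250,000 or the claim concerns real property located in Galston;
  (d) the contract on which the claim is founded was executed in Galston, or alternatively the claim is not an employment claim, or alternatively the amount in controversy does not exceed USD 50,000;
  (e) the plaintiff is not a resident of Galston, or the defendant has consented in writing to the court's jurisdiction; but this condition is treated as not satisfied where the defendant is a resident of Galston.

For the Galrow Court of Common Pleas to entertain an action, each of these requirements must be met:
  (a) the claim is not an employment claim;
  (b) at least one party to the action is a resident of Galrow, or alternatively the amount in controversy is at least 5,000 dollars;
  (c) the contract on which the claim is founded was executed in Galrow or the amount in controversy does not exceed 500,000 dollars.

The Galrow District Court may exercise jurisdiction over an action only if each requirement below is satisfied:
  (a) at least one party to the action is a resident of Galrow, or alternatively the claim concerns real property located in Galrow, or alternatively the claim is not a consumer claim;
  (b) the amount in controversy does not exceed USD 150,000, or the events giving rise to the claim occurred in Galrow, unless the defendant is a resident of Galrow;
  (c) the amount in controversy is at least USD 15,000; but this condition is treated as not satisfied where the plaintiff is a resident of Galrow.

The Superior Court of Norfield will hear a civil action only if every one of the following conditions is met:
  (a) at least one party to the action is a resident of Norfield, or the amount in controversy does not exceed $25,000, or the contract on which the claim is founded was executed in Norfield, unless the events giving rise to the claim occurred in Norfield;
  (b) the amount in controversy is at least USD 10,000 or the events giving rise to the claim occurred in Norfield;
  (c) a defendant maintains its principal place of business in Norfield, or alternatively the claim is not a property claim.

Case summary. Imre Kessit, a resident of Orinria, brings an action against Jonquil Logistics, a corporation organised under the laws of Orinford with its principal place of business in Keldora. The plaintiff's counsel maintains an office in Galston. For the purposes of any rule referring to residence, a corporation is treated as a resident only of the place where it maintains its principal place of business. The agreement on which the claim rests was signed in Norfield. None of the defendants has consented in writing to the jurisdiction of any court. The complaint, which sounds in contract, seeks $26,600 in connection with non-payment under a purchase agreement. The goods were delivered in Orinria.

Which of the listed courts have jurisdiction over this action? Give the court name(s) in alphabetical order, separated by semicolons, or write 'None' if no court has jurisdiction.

The Galston Regional Court:
  (a) The claim is a contract claim, not an employment claim. The proviso rescues it, though: the amount in controversy is USD 26,600, which meets the USD 5,000 floor. Met.
  (b) The amount in controversy is $26,600, which meets the USD 5,000 floor, so one alternative holds. Satisfied.
  (c) The amount in controversy is 26,600 dollars, within the USD 250,000 ceiling, so one alternative holds. Satisfied.
  (d) The claim is a contract claim, not an employment claim, which satisfies one of the alternatives. Satisfied.
  (e) The plaintiff resides in Orinria, which is not Galston, so one alternative holds. The exception is not triggered, since the defendant resides in Keldora, not Galston. Condition met.
  → The court has jurisdiction.
The Galrow Court of Common Pleas:
  (a) The claim is a contract claim, not an employment claim. Satisfied.
  (b) The amount in controversy is 26,600 dollars, which meets the 5,000 dollars floor — that alternative is enough. Met.
  (c) The amount in controversy is USD 26,600, within the $500,000 ceiling, so this disjunct is met. Satisfied.
  → Jurisdiction lies.
The Galrow District Court:
  (a) The claim is a contract claim, not a consumer claim, so one alternative holds. Met.
  (b) The amount in controversy is $26,600, within the USD 150,000 ceiling, so one alternative holds. Condition met.
  (c) The amount in controversy is $26,600, which meets the $15,000 floor. The exception is not triggered, since the plaintiff resides in Orinria, not Galrow. Condition met.
  → Jurisdiction lies.
The Superior Court of Norfield:
  (a) The contract was executed in Norfield, so this disjunct is met. Satisfied.
  (b) The amount in controversy is 26,600 dollars, which meets the 10,000 dollars floor — that alternative is enough. Condition met.
  (c) The claim is a contract claim, not a property claim, which satisfies one of the alternatives. Satisfied.
  → The court has jurisdiction.

the Galrow Court of Common Pleas; the Galrow District Court; the Galston Regional Court; the Superior Court of Norfield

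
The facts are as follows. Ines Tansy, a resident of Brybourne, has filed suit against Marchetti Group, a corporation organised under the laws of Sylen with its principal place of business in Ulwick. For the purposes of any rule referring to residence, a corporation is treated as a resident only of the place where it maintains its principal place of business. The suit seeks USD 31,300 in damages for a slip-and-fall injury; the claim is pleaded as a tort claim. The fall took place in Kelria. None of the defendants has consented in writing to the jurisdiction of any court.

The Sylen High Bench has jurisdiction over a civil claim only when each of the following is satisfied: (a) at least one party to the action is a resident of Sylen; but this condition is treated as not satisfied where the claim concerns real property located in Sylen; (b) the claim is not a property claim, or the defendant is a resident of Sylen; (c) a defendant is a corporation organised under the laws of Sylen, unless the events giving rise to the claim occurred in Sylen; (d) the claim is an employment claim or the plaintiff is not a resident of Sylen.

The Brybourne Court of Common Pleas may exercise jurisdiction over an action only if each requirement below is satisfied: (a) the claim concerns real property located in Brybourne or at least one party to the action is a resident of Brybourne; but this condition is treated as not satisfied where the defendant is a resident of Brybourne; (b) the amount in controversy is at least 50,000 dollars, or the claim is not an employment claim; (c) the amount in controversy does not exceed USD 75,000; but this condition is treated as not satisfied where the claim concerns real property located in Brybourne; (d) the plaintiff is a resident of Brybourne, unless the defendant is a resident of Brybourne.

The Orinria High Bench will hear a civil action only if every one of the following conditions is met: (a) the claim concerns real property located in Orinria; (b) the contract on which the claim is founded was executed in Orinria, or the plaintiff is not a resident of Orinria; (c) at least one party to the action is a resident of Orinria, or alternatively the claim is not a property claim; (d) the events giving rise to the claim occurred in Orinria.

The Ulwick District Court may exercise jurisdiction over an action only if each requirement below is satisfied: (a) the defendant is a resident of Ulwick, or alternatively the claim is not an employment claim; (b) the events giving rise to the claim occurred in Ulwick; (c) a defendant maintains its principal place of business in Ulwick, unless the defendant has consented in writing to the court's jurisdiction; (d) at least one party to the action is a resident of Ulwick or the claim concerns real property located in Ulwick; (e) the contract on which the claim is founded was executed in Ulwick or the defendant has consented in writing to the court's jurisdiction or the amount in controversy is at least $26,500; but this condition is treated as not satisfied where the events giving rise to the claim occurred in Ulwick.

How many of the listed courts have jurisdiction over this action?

1

The Sylen High Bench:
  (a) No party resides in Sylen. Fails.
  (b) The claim is a tort claim, not a property claim — that alternative is enough. Satisfied.
  (c) Marchetti Group is organised under the laws of Sylen. Satisfied.
  (d) The plaintiff resides in Brybourne, which is not Sylen, which satisfies one of the alternatives. Met.
  → Not every requirement is met — no jurisdiction.
The Brybourne Court of Common Pleas:
  (a) Ines Tansy resides in Brybourne, so this disjunct is met. The exception is not triggered, since the defendant resides in Ulwick, not Brybourne. Satisfied.
  (b) The claim is a tort claim, not an employment claim, so one alternative holds. Met.
  (c) The amount in controversy is USD 31,300, within the USD 75,000 ceiling. The carve-out does not apply: the claim does not concern real property. Met.
  (d) The plaintiff resides in Brybourne. Met.
  → Jurisdiction lies.
The Orinria High Bench:
  (a) The claim does not concern real property. Not satisfied.
  (b) The plaintiff resides in Brybourne, which is not Orinria, so one alternative holds. Met.
  (c) The claim is a tort claim, not a property claim, so this disjunct is met. Satisfied.
  (d) The operative events occurred in Kelria, not Orinria. Not met.
  → Not every requirement is met — no jurisdiction.
The Ulwick District Court:
  (a) The defendant resides in Ulwick, so one alternative holds. Satisfied.
  (b) The operative events occurred in Kelria, not Ulwick. Condition not met.
  (c) Marchetti Group has its principal place of business in Ulwick. Condition met.
  (d) Marchetti Group resides in Ulwick, so one alternative holds. Condition met.
  (e) The amount in controversy is 31,300 dollars, which meets the $26,500 floor — that alternative is enough. The carve-out does not apply: the operative events occurred in Kelria, not Ulwick. Satisfied.
  → Not every requirement is met — no jurisdiction.
Courts with jurisdiction: the Brybourne Court of Common Pleas — 1 in total.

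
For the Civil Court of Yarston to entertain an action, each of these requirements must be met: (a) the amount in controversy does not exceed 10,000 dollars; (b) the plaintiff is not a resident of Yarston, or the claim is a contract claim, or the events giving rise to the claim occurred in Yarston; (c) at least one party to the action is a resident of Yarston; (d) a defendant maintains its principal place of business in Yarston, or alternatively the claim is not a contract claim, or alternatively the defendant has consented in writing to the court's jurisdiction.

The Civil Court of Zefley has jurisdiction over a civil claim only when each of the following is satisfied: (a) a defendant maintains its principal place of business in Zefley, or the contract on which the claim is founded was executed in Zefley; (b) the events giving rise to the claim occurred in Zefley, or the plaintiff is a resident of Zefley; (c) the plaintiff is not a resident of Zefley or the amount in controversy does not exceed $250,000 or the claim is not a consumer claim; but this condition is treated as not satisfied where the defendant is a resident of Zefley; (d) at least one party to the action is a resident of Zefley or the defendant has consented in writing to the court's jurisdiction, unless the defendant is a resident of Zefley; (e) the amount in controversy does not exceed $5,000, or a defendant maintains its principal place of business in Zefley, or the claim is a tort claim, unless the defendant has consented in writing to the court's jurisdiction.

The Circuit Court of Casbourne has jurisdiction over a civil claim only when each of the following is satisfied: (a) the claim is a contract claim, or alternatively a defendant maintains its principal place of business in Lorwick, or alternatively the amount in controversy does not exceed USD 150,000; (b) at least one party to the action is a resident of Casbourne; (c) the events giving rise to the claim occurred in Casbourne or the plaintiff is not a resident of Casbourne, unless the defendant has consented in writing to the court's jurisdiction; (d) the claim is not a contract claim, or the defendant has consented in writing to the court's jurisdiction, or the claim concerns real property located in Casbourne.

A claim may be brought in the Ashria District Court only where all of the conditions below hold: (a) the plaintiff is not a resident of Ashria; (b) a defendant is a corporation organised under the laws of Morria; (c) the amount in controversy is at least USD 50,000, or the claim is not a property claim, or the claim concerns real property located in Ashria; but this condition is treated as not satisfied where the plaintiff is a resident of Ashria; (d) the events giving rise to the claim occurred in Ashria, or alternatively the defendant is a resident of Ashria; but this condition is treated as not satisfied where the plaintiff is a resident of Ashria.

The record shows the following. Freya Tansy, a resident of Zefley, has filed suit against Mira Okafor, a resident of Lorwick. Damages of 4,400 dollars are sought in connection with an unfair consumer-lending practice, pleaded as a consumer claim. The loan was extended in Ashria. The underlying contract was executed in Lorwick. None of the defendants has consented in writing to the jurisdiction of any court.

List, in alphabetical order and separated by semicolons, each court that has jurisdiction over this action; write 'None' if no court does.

The Civil Court of Yarston:
  (a) The amount in controversy is $4,400, within the $10,000 ceiling. Satisfied.
  (b) The plaintiff resides in Zefley, which is not Yarston — that alternative is enough. Met.
  (c) No party resides in Yarston. Fails.
  (d) The claim is a consumer claim, not a contract claim, so one alternative holds. Condition met.
  → Not every requirement is met — no jurisdiction.
The Civil Court of Zefley:
  (a) No defendant is a corporation; the contract was executed in Lorwick, not Zefley — no alternative holds. Fails.
  (b) The plaintiff resides in Zefley, so one alternative holds. Met.
  (c) The amount in controversy is $4,400, within the $250,000 ceiling, which satisfies one of the alternatives. The exception is not triggered, since the defendant resides in Lorwick, not Zefley. Condition met.
  (d) Freya Tansy resides in Zefley — that alternative is enough. Satisfied.
  (e) The amount in controversy is 4,400 dollars, within the $5,000 ceiling, so one alternative holds. Satisfied.
  → Not every requirement is met — no jurisdiction.
The Circuit Court of Casbourne:
  (a) The amount in controversy is $4,400, within the $150,000 ceiling, which satisfies one of the alternatives. Met.
  (b) No party resides in Casbourne. Fails.
  (c) The plaintiff resides in Zefley, which is not Casbourne — that alternative is enough. Met.
  (d) The claim is a consumer claim, not a contract claim — that alternative is enough. Satisfied.
  → No jurisdiction.
The Ashria District Court:
  (a) The plaintiff resides in Zefley, which is not Ashria. Met.
  (b) No defendant is a corporation. Not satisfied.
  (c) The claim is a consumer claim, not a property claim, so one alternative holds. The carve-out does not apply: the plaintiff resides in Zefley, not Ashria. Condition met.
  (d) The operative events occurred in Ashria, which satisfies one of the alternatives. The carve-out does not apply: the plaintiff resides in Zefley, not Ashria. Satisfied.
  → No jurisdiction.

None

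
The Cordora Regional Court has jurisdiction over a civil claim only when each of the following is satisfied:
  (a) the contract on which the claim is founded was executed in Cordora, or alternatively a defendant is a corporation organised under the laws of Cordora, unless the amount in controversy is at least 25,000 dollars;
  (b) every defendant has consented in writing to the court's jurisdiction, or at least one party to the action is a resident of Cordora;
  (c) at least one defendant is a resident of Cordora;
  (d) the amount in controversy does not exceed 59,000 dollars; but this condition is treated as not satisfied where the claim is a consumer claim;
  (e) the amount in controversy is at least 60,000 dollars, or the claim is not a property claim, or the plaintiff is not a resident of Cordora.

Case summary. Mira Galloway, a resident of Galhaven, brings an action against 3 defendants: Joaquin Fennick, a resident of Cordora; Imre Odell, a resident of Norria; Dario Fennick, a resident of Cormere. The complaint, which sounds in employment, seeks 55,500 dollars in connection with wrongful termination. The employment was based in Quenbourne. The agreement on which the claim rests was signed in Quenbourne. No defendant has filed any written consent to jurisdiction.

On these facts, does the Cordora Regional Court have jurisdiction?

The Cordora Regional Court:
  (a) The contract was executed in Quenbourne, not Cordora; no defendant is a corporation — no alternative holds. However, the amount in controversy is $55,500, which meets the 25,000 dollars floor, so the 'unless' proviso supplies this condition. Met.
  (b) Joaquin Fennick resides in Cordora, so this disjunct is met. Met.
  (c) Joaquin Fennick resides in Cordora. Condition met.
  (d) The amount in controversy is 55,500 dollars, within the $59,000 ceiling. And the carve-out is inapplicable — the claim is an employment claim, not a consumer claim. Satisfied.
  (e) The claim is an employment claim, not a property claim, so this disjunct is met. Condition met.
  → Jurisdiction lies.

Yes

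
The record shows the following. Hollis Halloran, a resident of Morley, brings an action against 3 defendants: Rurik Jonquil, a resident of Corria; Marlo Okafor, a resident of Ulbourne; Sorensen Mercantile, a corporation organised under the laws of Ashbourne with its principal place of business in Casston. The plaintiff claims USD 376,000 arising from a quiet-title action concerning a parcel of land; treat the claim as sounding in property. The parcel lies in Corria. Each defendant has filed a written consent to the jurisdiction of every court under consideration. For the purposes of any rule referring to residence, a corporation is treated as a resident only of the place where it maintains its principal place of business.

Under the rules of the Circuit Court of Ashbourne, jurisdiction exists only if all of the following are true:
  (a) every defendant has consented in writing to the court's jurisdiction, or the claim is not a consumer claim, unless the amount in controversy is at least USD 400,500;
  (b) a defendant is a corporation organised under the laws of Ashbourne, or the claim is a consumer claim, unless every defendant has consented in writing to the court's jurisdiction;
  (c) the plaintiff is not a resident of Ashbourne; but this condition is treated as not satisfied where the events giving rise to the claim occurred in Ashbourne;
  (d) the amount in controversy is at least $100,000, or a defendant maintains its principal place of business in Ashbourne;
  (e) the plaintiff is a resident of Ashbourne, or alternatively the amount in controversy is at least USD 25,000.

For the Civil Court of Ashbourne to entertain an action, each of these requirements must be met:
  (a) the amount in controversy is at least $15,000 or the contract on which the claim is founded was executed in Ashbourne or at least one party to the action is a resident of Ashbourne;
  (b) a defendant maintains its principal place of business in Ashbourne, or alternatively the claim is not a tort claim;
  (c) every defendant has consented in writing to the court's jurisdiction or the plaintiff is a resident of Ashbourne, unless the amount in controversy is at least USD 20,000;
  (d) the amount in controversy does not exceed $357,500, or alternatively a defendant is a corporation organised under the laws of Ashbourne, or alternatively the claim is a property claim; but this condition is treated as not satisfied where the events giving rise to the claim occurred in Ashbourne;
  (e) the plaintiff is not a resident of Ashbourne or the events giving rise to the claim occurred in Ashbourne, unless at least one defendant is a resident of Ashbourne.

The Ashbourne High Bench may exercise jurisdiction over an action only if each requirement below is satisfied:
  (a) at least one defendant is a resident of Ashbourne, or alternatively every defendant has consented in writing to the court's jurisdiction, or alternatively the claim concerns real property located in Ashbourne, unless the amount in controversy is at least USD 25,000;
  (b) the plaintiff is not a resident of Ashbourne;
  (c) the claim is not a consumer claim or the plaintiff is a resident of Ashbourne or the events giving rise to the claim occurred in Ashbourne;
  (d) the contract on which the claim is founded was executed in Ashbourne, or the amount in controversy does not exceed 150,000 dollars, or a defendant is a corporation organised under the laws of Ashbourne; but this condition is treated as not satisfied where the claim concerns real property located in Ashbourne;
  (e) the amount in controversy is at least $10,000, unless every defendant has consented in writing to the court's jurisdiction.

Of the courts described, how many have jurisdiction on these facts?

3

The Circuit Court of Ashbourne:
  (a) Every defendant has filed written consent, so this disjunct is met. Condition met.
  (b) Sorensen Mercantile is organised under the laws of Ashbourne — that alternative is enough. Condition met.
  (c) The plaintiff resides in Morley, which is not Ashbourne. And the carve-out is inapplicable — the operative events occurred in Corria, not Ashbourne. Met.
  (d) The amount in controversy is 376,000 dollars, which meets the USD 100,000 floor — that alternative is enough. Satisfied.
  (e) The amount in controversy is 376,000 dollars, which meets the $25,000 floor, so one alternative holds. Satisfied.
  → All conditions met; jurisdiction exists.
The Civil Court of Ashbourne:
  (a) The amount in controversy is USD 376,000, which meets the USD 15,000 floor — that alternative is enough. Condition met.
  (b) The claim is a property claim, not a tort claim — that alternative is enough. Met.
  (c) Every defendant has filed written consent, so one alternative holds. Satisfied.
  (d) Sorensen Mercantile is organised under the laws of Ashbourne — that alternative is enough. The carve-out does not apply: the operative events occurred in Corria, not Ashbourne. Satisfied.
  (e) The plaintiff resides in Morley, which is not Ashbourne, so this disjunct is met. Satisfied.
  → Jurisdiction lies.
The Ashbourne High Bench:
  (a) Every defendant has filed written consent, which satisfies one of the alternatives. Met.
  (b) The plaintiff resides in Morley, which is not Ashbourne. Condition met.
  (c) The claim is a property claim, not a consumer claim, so this disjunct is met. Condition met.
  (d) Sorensen Mercantile is organised under the laws of Ashbourne, which satisfies one of the alternatives. And the carve-out is inapplicable — the property lies in Corria, not Ashbourne. Met.
  (e) The amount in controversy is 376,000 dollars, which meets the USD 10,000 floor. Met.
  → All conditions met; jurisdiction exists.
Courts with jurisdiction: the Circuit Court of Ashbourne, the Civil Court of Ashbourne, the Ashbourne High Bench — 3 in total.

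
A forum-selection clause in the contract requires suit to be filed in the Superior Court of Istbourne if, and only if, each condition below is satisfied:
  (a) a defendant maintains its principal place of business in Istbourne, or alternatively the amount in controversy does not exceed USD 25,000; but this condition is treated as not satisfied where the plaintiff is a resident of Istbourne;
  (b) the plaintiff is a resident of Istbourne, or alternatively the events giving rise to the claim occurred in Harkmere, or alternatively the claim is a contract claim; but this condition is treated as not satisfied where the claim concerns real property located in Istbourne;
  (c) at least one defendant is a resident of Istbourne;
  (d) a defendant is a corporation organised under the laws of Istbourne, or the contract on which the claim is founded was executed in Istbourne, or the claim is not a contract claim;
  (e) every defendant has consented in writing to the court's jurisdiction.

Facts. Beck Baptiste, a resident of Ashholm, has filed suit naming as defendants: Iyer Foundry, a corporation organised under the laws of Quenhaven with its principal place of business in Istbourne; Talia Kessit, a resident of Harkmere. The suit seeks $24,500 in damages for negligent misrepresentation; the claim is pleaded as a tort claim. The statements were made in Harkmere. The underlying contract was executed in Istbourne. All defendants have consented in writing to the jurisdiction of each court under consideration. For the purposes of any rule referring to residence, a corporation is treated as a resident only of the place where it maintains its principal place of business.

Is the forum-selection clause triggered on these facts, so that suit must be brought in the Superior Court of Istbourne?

Yes

The Superior Court of Istbourne:
  (a) Iyer Foundry has its principal place of business in Istbourne, which satisfies one of the alternatives. The carve-out does not apply: the plaintiff resides in Ashholm, not Istbourne. Satisfied.
  (b) The operative events occurred in Harkmere, which satisfies one of the alternatives. And the carve-out is inapplicable — the claim does not concern real property. Satisfied.
  (c) Iyer Foundry resides in Istbourne. Satisfied.
  (d) The contract was executed in Istbourne, which satisfies one of the alternatives. Satisfied.
  (e) Every defendant has filed written consent. Condition met.
  → The clause applies.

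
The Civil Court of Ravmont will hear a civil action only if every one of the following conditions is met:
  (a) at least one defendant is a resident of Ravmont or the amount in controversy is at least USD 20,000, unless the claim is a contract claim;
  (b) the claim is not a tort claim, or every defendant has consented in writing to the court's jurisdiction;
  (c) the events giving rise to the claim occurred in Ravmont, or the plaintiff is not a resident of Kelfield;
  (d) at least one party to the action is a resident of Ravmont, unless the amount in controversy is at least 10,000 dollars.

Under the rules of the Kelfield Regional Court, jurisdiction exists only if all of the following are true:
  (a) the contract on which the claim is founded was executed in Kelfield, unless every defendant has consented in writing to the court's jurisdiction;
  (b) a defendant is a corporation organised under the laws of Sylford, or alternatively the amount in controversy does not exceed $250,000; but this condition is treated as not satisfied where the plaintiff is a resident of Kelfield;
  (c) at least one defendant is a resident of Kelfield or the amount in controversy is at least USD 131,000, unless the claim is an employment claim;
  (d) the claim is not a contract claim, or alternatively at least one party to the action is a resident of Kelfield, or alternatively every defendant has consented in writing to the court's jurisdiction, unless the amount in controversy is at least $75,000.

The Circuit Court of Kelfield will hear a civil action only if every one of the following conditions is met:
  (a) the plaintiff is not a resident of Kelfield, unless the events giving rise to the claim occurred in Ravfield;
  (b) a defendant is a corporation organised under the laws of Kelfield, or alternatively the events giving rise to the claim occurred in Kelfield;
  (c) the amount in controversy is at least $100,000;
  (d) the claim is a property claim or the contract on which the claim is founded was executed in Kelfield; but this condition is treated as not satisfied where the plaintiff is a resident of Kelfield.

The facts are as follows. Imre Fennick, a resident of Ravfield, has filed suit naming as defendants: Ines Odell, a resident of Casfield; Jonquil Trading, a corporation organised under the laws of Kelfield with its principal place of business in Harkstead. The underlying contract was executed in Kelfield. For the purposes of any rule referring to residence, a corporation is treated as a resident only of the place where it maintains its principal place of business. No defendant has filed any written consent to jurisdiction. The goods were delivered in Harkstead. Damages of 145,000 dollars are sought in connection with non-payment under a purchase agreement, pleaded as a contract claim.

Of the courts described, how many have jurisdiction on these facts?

3

The Civil Court of Ravmont:
  (a) The amount in controversy is $145,000, which meets the 20,000 dollars floor, which satisfies one of the alternatives. Satisfied.
  (b) The claim is a contract claim, not a tort claim, so this disjunct is met. Satisfied.
  (c) The plaintiff resides in Ravfield, which is not Kelfield, so this disjunct is met. Satisfied.
  (d) No party resides in Ravmont. The proviso rescues it, though: the amount in controversy is $145,000, which meets the 10,000 dollars floor. Met.
  → Jurisdiction lies.
The Kelfield Regional Court:
  (a) The contract was executed in Kelfield. Condition met.
  (b) The amount in controversy is USD 145,000, within the $250,000 ceiling, which satisfies one of the alternatives. The carve-out does not apply: the plaintiff resides in Ravfield, not Kelfield. Condition met.
  (c) The amount in controversy is $145,000, which meets the 131,000 dollars floor, so one alternative holds. Met.
  (d) The claim is a contract claim; no party resides in Kelfield; no such written consent has been filed — no alternative holds. But the amount in controversy is 145,000 dollars, which meets the 75,000 dollars floor, and the 'unless' clause therefore excuses the requirement. Met.
  → Every requirement is satisfied — jurisdiction.
The Circuit Court of Kelfield:
  (a) The plaintiff resides in Ravfield, which is not Kelfield. Satisfied.
  (b) Jonquil Trading is organised under the laws of Kelfield, so this disjunct is met. Satisfied.
  (c) The amount in controversy is $145,000, which meets the $100,000 floor. Satisfied.
  (d) The contract was executed in Kelfield — that alternative is enough. And the carve-out is inapplicable — the plaintiff resides in Ravfield, not Kelfield. Met.
  → All conditions met; jurisdiction exists.
Courts with jurisdiction: the Civil Court of Ravmont, the Kelfield Regional Court, the Circuit Court of Kelfield — 3 in total.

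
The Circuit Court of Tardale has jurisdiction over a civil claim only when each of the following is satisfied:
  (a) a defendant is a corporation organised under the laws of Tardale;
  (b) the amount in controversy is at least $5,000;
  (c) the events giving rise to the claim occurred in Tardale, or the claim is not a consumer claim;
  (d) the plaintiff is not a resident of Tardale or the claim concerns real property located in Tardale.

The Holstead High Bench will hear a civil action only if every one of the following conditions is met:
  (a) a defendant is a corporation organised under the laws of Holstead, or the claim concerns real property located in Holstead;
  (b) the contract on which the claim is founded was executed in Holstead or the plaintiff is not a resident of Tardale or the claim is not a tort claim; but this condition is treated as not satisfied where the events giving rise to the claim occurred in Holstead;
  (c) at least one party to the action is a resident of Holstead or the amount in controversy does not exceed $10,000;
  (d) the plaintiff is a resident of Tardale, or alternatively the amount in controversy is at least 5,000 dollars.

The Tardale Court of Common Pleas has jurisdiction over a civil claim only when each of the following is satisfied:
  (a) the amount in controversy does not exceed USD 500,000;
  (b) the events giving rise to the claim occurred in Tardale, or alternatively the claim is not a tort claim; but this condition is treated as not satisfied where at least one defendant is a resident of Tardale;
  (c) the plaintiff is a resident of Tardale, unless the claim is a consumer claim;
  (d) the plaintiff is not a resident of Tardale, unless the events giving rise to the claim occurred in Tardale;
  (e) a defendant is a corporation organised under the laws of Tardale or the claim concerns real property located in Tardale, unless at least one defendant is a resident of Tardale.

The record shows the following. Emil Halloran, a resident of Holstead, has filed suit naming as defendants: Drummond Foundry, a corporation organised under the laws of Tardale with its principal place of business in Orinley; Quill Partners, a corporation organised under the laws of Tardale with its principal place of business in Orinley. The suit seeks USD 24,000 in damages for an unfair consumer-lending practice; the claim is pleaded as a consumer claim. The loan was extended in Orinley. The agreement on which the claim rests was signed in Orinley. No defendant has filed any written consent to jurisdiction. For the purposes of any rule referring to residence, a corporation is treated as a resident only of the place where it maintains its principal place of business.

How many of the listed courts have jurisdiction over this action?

1

The Circuit Court of Tardale:
  (a) Drummond Foundry is organised under the laws of Tardale. Condition met.
  (b) The amount in controversy is $24,000, which meets the $5,000 floor. Met.
  (c) The operative events occurred in Orinley, not Tardale; the claim is a consumer claim — none of the alternatives is met. Fails.
  (d) The plaintiff resides in Holstead, which is not Tardale, which satisfies one of the alternatives. Satisfied.
  → No jurisdiction.
The Holstead High Bench:
  (a) The corporate defendant(s) are organised in Tardale, not Holstead; the claim does not concern real property — no alternative holds. Not met.
  (b) The plaintiff resides in Holstead, which is not Tardale, so this disjunct is met. And the carve-out is inapplicable — the operative events occurred in Orinley, not Holstead. Satisfied.
  (c) Emil Halloran resides in Holstead — that alternative is enough. Satisfied.
  (d) The amount in controversy is $24,000, which meets the 5,000 dollars floor, so this disjunct is met. Met.
  → No jurisdiction.
The Tardale Court of Common Pleas:
  (a) The amount in controversy is 24,000 dollars, within the $500,000 ceiling. Satisfied.
  (b) The claim is a consumer claim, not a tort claim — that alternative is enough. The exception is not triggered, since no defendant resides in Tardale (they reside in Orinley, Orinley). Condition met.
  (c) The plaintiff resides in Holstead, not Tardale. The proviso rescues it, though: the claim is a consumer claim. Condition met.
  (d) The plaintiff resides in Holstead, which is not Tardale. Satisfied.
  (e) Drummond Foundry is organised under the laws of Tardale, which satisfies one of the alternatives. Condition met.
  → Every requirement is satisfied — jurisdiction.
Courts with jurisdiction: the Tardale Court of Common Pleas — 1 in total.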